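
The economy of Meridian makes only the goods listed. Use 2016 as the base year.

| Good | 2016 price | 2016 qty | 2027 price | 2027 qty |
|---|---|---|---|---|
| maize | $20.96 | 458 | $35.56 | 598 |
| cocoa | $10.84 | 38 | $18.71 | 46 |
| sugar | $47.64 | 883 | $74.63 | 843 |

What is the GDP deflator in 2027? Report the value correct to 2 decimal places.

Nominal GDP 2027 = 35.56·598 + 18.71·46 + 74.63·843 = 85038.63.
Real GDP 2027 (at 2016 prices) = 20.96·598 + 10.84·46 + 47.64·843 = 53193.24.
Deflator = Nominal/Real × 100 = 85038.63/53193.24 × 100 = 159.867.

159.87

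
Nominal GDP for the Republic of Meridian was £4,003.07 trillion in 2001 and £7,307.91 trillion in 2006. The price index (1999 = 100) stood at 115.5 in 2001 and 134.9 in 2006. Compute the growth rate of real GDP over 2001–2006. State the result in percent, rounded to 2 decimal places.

Real GDP 2001 = 4003.07 / 1.155 = 3465.86.
Real GDP 2006 = 7307.91 / 1.349 = 5417.28.
Real growth = 5417.28 / 3465.86 − 1 = 0.5630.

56.30%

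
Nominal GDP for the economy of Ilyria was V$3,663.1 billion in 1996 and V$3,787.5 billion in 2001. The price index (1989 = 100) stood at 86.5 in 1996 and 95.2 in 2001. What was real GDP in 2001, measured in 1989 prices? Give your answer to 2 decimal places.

V$3,978.47 billion

Real GDP = Nominal / (price index/100) = 3787.5 / 0.952 = 3978.47.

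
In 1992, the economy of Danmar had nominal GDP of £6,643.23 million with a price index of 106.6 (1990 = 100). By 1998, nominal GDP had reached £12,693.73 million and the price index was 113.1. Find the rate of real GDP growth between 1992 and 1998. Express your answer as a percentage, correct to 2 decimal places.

80.10%

Real GDP 1992 = 6643.23 / 1.066 = 6231.92.
Real GDP 1998 = 12693.73 / 1.131 = 11223.46.
Real growth = 11223.46 / 6231.92 − 1 = 0.8010.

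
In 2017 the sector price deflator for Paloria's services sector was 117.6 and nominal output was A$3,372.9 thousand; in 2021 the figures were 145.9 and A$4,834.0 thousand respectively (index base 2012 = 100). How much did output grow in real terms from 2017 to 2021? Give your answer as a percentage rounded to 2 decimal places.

15.52%

Deflate each year: 2017 → 3372.9/1.176 = 2868.11; 2021 → 4834.0/1.459 = 3313.23.
So real output changed by 3313.23/2868.11 − 1 = 0.1552, i.e. 15.52%.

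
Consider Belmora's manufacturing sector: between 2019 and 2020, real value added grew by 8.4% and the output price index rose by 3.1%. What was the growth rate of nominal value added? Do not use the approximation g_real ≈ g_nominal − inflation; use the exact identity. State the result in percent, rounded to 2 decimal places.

11.76%

(1 + g_nom) = (1 + g_real)(1 + π) = 1.0840 × 1.0310 = 1.11760.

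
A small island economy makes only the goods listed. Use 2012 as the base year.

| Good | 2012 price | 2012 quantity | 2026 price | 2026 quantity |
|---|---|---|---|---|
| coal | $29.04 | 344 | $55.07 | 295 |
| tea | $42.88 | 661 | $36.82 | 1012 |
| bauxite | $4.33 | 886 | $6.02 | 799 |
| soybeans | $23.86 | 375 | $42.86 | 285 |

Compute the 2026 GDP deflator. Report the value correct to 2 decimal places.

113.36

Nominal GDP 2026 = 55.07·295 + 36.82·1012 + 6.02·799 + 42.86·285 = 70532.57.
Real GDP 2026 (at 2012 prices) = 29.04·295 + 42.88·1012 + 4.33·799 + 23.86·285 = 62221.13.
Deflator = Nominal/Real × 100 = 70532.57/62221.13 × 100 = 113.358.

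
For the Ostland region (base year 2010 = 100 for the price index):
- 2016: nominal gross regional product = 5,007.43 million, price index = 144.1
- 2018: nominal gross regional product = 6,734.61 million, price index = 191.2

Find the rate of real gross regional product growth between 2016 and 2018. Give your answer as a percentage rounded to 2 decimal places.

1.36%

Real gross regional product 2016 = 5007.43 / 1.441 = 3474.97.
Real gross regional product 2018 = 6734.61 / 1.912 = 3522.29.
Real growth = 3522.29 / 3474.97 − 1 = 0.0136.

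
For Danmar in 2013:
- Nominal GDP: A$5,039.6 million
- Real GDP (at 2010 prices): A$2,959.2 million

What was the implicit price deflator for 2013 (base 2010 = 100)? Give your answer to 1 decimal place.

170.3

implicit price deflator = (Nominal / Real) × 100 = 5039.6 / 2959.2 × 100 = 170.30.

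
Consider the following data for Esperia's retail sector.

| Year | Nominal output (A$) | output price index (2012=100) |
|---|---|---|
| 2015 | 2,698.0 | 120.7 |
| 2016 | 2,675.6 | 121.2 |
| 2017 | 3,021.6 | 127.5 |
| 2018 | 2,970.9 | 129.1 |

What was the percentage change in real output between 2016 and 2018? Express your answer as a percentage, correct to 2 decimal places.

4.24%

Real output 2016 = 2675.6/1.212 = 2207.59.
Real output 2018 = 2970.9/1.291 = 2301.24.
Change = 2301.24/2207.59 − 1 = 0.0424.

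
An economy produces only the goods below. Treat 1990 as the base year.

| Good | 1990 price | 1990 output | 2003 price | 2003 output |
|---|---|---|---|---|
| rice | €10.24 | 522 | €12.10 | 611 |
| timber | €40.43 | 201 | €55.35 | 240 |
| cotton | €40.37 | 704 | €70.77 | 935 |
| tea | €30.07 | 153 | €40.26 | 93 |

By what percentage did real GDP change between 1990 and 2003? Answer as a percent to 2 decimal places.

21.53%

Real GDP 1990 = Nominal GDP 1990 = 10.24·522 + 40.43·201 + 40.37·704 + 30.07·153 = 46492.90.
Real GDP 2003 (at 1990 prices) = 10.24·611 + 40.43·240 + 40.37·935 + 30.07·93 = 56502.30.
Real growth = 56502.30/46492.90 − 1 = 0.2153.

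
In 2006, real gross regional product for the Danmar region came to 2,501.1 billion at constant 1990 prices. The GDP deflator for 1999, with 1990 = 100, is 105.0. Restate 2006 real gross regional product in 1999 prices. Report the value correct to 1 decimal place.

2,626.2 billion

Real gross regional product in 1999 prices = Real gross regional product in 1990 prices × (P_1999/P_1990) = 2501.1 × 1.050 = 2626.16.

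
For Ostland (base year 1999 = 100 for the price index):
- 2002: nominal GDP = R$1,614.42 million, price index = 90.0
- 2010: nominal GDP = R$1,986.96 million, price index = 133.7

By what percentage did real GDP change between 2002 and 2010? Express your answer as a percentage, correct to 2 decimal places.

-17.15%

Real GDP 2002 = 1614.42 / 0.900 = 1793.80.
Real GDP 2010 = 1986.96 / 1.337 = 1486.13.
Real growth = 1486.13 / 1793.80 − 1 = -0.1715.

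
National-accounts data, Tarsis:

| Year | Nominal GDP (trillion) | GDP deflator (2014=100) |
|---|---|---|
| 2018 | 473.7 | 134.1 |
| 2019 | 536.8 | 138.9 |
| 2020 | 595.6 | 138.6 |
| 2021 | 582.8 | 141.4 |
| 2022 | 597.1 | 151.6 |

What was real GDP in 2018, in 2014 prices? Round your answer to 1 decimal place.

353.2 trillion

Real GDP 2018 = 473.7 / 1.341 = 353.24.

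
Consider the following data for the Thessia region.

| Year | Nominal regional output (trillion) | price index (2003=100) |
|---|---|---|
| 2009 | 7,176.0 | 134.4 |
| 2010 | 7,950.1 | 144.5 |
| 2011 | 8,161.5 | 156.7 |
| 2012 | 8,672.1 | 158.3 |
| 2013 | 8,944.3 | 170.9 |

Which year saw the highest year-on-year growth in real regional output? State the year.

2012

2010: real = 7950.1/1.445 = 5501.80; growth vs 2009 (5339.29) = 3.04%.
2011: real = 8161.5/1.567 = 5208.36; growth vs 2010 (5501.80) = -5.33%.
2012: real = 8672.1/1.583 = 5478.27; growth vs 2011 (5208.36) = 5.18%.
2013: real = 8944.3/1.709 = 5233.65; growth vs 2012 (5478.27) = -4.47%.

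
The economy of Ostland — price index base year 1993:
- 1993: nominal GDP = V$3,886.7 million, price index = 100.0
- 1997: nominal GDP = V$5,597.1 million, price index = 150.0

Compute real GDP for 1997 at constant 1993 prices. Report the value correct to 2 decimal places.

Real GDP = Nominal / (price index/100) = 5597.1 / 1.500 = 3731.40.

V$3,731.40 million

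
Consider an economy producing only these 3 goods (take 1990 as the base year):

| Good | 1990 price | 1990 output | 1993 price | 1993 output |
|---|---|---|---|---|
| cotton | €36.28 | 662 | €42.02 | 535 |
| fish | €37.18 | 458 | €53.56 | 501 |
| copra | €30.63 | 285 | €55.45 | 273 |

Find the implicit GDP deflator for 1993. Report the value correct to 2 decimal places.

Nominal GDP 1993 = 42.02·535 + 53.56·501 + 55.45·273 = 64452.11.
Real GDP 1993 (at 1990 prices) = 36.28·535 + 37.18·501 + 30.63·273 = 46398.97.
Deflator = Nominal/Real × 100 = 64452.11/46398.97 × 100 = 138.908.

138.91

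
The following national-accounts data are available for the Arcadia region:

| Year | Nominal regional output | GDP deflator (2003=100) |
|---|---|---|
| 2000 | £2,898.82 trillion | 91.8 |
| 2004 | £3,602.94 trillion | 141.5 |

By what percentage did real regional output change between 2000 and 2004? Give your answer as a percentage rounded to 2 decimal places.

Deflate each year: 2000 → 2898.82/0.918 = 3157.76; 2004 → 3602.94/1.415 = 2546.25.
So real regional output changed by 2546.25/3157.76 − 1 = -0.1937, i.e. -19.37%.

-19.37%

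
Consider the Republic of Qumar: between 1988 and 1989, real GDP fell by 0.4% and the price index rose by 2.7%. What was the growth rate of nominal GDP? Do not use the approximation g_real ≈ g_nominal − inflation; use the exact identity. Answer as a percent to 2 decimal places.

(1 + g_nom) = (1 + g_real)(1 + π) = 0.9960 × 1.0270 = 1.02289.

2.29%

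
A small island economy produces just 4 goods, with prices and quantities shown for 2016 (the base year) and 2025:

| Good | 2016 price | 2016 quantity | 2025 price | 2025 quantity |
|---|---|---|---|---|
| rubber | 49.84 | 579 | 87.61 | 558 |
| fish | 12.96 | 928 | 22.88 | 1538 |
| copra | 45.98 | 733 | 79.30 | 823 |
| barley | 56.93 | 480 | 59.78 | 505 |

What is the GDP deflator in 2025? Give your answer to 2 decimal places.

157.02

Nominal GDP 2025 = 87.61·558 + 22.88·1538 + 79.30·823 + 59.78·505 = 179528.62.
Real GDP 2025 (at 2016 prices) = 49.84·558 + 12.96·1538 + 45.98·823 + 56.93·505 = 114334.39.
Deflator = Nominal/Real × 100 = 179528.62/114334.39 × 100 = 157.021.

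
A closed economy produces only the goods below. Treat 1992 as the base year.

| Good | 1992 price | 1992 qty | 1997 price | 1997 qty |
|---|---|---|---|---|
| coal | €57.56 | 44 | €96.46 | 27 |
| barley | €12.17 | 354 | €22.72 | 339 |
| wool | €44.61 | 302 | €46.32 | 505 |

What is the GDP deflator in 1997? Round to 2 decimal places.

Nominal GDP 1997 = 96.46·27 + 22.72·339 + 46.32·505 = 33698.10.
Real GDP 1997 (at 1992 prices) = 57.56·27 + 12.17·339 + 44.61·505 = 28207.80.
Deflator = Nominal/Real × 100 = 33698.10/28207.80 × 100 = 119.464.

119.46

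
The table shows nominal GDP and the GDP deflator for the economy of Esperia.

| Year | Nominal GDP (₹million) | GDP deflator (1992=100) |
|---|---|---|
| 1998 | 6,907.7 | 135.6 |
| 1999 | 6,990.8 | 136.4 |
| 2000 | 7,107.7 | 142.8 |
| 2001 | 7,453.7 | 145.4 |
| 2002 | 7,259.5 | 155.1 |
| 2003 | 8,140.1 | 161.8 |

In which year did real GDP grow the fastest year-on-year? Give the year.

1999: real = 6990.8/1.364 = 5125.22; growth vs 1998 (5094.17) = 0.61%.
2000: real = 7107.7/1.428 = 4977.38; growth vs 1999 (5125.22) = -2.88%.
2001: real = 7453.7/1.454 = 5126.34; growth vs 2000 (4977.38) = 2.99%.
2002: real = 7259.5/1.551 = 4680.53; growth vs 2001 (5126.34) = -8.70%.
2003: real = 8140.1/1.618 = 5030.96; growth vs 2002 (4680.53) = 7.49%.

2003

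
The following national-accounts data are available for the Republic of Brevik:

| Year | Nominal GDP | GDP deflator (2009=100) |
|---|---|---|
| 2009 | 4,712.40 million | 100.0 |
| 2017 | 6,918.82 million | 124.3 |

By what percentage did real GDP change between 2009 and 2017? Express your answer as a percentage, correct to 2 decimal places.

18.12%

Real GDP 2009 = 4712.40 / 1.000 = 4712.40.
Real GDP 2017 = 6918.82 / 1.243 = 5566.23.
Real growth = 5566.23 / 4712.40 − 1 = 0.1812.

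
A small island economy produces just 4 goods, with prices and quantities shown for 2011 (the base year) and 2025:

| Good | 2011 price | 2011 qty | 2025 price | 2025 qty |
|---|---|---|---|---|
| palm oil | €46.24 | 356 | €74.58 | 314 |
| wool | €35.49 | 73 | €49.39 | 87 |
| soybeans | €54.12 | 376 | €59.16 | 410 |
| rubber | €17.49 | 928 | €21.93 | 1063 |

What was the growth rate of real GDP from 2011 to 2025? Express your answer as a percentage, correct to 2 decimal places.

4.95%

Real GDP 2011 = Nominal GDP 2011 = 46.24·356 + 35.49·73 + 54.12·376 + 17.49·928 = 55632.05.
Real GDP 2025 (at 2011 prices) = 46.24·314 + 35.49·87 + 54.12·410 + 17.49·1063 = 58388.06.
Real growth = 58388.06/55632.05 − 1 = 0.0495.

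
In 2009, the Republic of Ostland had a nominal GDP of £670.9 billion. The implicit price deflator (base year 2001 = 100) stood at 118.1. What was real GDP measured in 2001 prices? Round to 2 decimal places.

£568.08 billion

Real GDP = Nominal / (implicit price deflator/100) = 670.9 / 1.181 = 568.08.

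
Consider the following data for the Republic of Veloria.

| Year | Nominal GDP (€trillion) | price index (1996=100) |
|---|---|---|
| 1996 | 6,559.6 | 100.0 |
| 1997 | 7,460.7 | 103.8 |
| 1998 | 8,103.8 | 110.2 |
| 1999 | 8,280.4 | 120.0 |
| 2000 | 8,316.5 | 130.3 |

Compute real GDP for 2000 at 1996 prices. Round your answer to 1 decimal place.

€6,382.6 trillion

Real GDP 2000 = 8316.5 / 1.303 = 6382.58.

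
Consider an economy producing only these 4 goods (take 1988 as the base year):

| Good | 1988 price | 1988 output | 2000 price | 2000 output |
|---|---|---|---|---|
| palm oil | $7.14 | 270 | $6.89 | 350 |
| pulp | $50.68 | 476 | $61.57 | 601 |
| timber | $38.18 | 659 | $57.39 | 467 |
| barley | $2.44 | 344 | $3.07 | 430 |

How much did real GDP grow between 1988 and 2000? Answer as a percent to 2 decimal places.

Real GDP 1988 = Nominal GDP 1988 = 7.14·270 + 50.68·476 + 38.18·659 + 2.44·344 = 52051.46.
Real GDP 2000 (at 1988 prices) = 7.14·350 + 50.68·601 + 38.18·467 + 2.44·430 = 51836.94.
Real growth = 51836.94/52051.46 − 1 = -0.0041.

-0.41%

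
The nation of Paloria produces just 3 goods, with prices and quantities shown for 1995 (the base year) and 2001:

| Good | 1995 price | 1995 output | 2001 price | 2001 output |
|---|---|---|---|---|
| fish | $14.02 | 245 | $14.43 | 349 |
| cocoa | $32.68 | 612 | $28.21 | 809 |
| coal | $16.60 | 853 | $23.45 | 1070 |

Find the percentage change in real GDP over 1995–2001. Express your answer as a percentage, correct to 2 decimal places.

30.58%

Real GDP 1995 = Nominal GDP 1995 = 14.02·245 + 32.68·612 + 16.60·853 = 37594.86.
Real GDP 2001 (at 1995 prices) = 14.02·349 + 32.68·809 + 16.60·1070 = 49093.10.
Real growth = 49093.10/37594.86 − 1 = 0.3058.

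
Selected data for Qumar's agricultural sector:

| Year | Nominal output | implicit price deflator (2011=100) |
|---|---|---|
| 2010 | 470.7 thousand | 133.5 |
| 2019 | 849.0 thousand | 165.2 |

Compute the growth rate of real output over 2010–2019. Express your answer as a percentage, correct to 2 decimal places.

45.76%

Deflate each year: 2010 → 470.7/1.335 = 352.58; 2019 → 849.0/1.652 = 513.92.
So real output changed by 513.92/352.58 − 1 = 0.4576, i.e. 45.76%.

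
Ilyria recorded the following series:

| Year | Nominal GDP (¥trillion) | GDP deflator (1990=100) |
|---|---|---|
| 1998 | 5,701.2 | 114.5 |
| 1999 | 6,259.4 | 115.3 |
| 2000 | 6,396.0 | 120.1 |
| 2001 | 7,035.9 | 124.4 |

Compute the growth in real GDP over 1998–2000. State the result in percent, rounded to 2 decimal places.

6.96%

Real GDP 1998 = 5701.2/1.145 = 4979.21.
Real GDP 2000 = 6396.0/1.201 = 5325.56.
Change = 5325.56/4979.21 − 1 = 0.0696.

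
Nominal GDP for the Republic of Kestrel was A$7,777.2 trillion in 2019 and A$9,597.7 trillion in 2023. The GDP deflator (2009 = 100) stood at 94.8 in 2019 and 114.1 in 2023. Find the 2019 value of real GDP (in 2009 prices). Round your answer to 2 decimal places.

A$8,203.80 trillion

Real GDP = Nominal / (GDP deflator/100) = 7777.2 / 0.948 = 8203.80.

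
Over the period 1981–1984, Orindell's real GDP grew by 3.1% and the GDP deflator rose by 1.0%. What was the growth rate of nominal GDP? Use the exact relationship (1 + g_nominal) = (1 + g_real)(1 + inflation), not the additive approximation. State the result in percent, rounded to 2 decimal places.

4.13%

(1 + g_nom) = (1 + g_real)(1 + π) = 1.0310 × 1.0100 = 1.04131.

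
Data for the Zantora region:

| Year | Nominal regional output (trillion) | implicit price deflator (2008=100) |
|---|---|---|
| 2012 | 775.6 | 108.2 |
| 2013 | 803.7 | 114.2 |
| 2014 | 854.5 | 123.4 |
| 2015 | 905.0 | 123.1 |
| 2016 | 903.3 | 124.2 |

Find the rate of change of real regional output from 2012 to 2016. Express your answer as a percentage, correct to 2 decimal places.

Real regional output 2012 = 775.6/1.082 = 716.82.
Real regional output 2016 = 903.3/1.242 = 727.29.
Change = 727.29/716.82 − 1 = 0.0146.

1.46%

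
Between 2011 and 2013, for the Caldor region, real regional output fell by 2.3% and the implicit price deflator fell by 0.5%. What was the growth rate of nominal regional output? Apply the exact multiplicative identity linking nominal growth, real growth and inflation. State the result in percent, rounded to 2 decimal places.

(1 + g_nom) = (1 + g_real)(1 + π) = 0.9770 × 0.9950 = 0.97212.

-2.79%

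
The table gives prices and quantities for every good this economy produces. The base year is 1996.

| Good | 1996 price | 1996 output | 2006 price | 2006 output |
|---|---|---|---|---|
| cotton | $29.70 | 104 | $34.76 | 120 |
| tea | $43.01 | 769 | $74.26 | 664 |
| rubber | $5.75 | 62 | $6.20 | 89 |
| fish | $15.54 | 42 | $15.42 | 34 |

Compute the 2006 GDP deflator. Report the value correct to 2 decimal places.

Nominal GDP 2006 = 34.76·120 + 74.26·664 + 6.20·89 + 15.42·34 = 54555.92.
Real GDP 2006 (at 1996 prices) = 29.70·120 + 43.01·664 + 5.75·89 + 15.54·34 = 33162.75.
Deflator = Nominal/Real × 100 = 54555.92/33162.75 × 100 = 164.510.

164.51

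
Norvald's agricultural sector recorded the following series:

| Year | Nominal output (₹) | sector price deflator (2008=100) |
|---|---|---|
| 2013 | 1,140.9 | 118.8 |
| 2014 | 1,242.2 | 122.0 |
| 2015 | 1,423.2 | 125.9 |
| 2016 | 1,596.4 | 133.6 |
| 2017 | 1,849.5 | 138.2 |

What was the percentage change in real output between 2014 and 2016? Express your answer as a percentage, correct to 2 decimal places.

Real output 2014 = 1242.2/1.220 = 1018.20.
Real output 2016 = 1596.4/1.336 = 1194.91.
Change = 1194.91/1018.20 − 1 = 0.1736.

17.36%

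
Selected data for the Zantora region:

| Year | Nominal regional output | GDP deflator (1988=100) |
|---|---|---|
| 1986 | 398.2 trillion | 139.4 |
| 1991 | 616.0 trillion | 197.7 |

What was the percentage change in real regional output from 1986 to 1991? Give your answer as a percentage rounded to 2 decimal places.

Real regional output 1986 = 398.2 / 1.394 = 285.65.
Real regional output 1991 = 616.0 / 1.977 = 311.58.
Real growth = 311.58 / 285.65 − 1 = 0.0908.

9.08%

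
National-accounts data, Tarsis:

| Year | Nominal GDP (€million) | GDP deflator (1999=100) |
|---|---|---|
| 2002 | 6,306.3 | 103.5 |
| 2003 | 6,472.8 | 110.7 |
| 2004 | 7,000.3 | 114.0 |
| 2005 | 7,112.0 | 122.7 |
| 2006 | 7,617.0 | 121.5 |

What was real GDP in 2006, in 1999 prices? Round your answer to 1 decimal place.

Real GDP 2006 = 7617.0 / 1.215 = 6269.14.

€6,269.1 million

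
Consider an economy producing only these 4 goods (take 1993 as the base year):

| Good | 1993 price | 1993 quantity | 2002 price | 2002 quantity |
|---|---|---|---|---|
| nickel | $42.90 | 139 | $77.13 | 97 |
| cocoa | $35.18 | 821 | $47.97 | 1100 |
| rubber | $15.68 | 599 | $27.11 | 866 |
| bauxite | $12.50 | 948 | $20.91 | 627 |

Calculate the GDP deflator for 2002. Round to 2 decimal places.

Nominal GDP 2002 = 77.13·97 + 47.97·1100 + 27.11·866 + 20.91·627 = 96836.44.
Real GDP 2002 (at 1993 prices) = 42.90·97 + 35.18·1100 + 15.68·866 + 12.50·627 = 64275.68.
Deflator = Nominal/Real × 100 = 96836.44/64275.68 × 100 = 150.658.

150.66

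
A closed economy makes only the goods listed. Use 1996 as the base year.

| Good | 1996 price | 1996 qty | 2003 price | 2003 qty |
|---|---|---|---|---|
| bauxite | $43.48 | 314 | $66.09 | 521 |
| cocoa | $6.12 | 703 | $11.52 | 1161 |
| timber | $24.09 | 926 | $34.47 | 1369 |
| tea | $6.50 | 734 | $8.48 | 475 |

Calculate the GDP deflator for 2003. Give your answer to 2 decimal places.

Nominal GDP 2003 = 66.09·521 + 11.52·1161 + 34.47·1369 + 8.48·475 = 99025.04.
Real GDP 2003 (at 1996 prices) = 43.48·521 + 6.12·1161 + 24.09·1369 + 6.50·475 = 65825.11.
Deflator = Nominal/Real × 100 = 99025.04/65825.11 × 100 = 150.437.

150.44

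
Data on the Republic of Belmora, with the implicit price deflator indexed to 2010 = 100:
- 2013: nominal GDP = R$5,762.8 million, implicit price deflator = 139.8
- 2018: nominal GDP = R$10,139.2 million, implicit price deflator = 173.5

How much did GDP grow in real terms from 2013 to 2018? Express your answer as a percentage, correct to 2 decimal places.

41.77%

Deflate each year: 2013 → 5762.8/1.398 = 4122.17; 2018 → 10139.2/1.735 = 5843.92.
So real GDP changed by 5843.92/4122.17 − 1 = 0.4177, i.e. 41.77%.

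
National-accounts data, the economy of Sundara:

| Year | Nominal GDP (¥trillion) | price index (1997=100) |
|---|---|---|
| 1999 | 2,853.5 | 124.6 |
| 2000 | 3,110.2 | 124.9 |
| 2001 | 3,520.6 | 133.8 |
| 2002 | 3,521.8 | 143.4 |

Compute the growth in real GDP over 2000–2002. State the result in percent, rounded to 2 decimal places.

Real GDP 2000 = 3110.2/1.249 = 2490.15.
Real GDP 2002 = 3521.8/1.434 = 2455.93.
Change = 2455.93/2490.15 − 1 = -0.0137.

-1.37%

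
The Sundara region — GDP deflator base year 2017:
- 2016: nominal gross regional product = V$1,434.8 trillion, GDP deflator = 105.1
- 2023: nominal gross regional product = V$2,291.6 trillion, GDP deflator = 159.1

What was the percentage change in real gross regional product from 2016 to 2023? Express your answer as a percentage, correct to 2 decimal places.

5.51%

Deflate each year: 2016 → 1434.8/1.051 = 1365.18; 2023 → 2291.6/1.591 = 1440.35.
So real gross regional product changed by 1440.35/1365.18 − 1 = 0.0551, i.e. 5.51%.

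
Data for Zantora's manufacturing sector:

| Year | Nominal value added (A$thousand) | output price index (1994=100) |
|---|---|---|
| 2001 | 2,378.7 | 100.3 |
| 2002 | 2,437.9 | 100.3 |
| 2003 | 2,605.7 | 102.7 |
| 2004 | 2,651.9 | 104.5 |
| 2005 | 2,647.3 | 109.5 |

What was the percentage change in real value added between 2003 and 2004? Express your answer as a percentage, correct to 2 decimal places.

0.02%

Real value added 2003 = 2605.7/1.027 = 2537.20.
Real value added 2004 = 2651.9/1.045 = 2537.70.
Change = 2537.70/2537.20 − 1 = 0.0002.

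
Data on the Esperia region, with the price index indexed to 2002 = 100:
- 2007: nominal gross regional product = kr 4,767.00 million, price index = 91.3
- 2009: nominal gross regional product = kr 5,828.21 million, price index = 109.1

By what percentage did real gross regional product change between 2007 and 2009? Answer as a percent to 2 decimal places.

2.31%

Deflate each year: 2007 → 4767.00/0.913 = 5221.25; 2009 → 5828.21/1.091 = 5342.08.
So real gross regional product changed by 5342.08/5221.25 − 1 = 0.0231, i.e. 2.31%.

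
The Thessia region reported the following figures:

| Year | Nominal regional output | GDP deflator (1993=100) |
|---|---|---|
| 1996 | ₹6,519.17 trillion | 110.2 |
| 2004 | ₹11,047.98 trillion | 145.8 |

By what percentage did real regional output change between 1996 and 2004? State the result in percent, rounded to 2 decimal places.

28.09%

Real regional output 1996 = 6519.17 / 1.102 = 5915.76.
Real regional output 2004 = 11047.98 / 1.458 = 7577.49.
Real growth = 7577.49 / 5915.76 − 1 = 0.2809.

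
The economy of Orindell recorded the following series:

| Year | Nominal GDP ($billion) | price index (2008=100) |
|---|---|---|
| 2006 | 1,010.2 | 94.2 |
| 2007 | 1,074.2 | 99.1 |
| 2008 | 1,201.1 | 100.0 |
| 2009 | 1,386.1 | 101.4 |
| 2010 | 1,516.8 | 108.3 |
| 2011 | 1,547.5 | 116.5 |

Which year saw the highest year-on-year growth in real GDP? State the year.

2009

2007: real = 1074.2/0.991 = 1083.96; growth vs 2006 (1072.40) = 1.08%.
2008: real = 1201.1/1.000 = 1201.10; growth vs 2007 (1083.96) = 10.81%.
2009: real = 1386.1/1.014 = 1366.96; growth vs 2008 (1201.10) = 13.81%.
2010: real = 1516.8/1.083 = 1400.55; growth vs 2009 (1366.96) = 2.46%.
2011: real = 1547.5/1.165 = 1328.33; growth vs 2010 (1400.55) = -5.16%.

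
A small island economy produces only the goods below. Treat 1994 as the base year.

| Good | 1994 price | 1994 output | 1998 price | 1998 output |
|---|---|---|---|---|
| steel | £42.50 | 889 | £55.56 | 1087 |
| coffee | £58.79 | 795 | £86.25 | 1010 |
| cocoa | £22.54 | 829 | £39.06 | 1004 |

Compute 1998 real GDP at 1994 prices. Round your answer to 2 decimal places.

£128205.56

Real GDP 1998 = Σ (p_1994 × q_1998) = 42.50·1087 + 58.79·1010 + 22.54·1004 = 128205.56.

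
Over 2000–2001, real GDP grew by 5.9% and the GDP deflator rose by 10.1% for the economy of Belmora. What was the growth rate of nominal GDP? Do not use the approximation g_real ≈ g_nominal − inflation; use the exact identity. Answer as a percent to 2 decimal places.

16.60%

(1 + g_nom) = (1 + g_real)(1 + π) = 1.0590 × 1.1010 = 1.16596.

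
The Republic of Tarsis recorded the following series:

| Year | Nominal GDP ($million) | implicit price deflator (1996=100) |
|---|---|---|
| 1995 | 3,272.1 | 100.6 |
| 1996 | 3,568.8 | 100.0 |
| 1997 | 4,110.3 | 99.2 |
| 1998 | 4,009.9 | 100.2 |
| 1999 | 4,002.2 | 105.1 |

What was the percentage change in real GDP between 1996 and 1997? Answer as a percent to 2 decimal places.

Real GDP 1996 = 3568.8/1.000 = 3568.80.
Real GDP 1997 = 4110.3/0.992 = 4143.45.
Change = 4143.45/3568.80 − 1 = 0.1610.

16.10%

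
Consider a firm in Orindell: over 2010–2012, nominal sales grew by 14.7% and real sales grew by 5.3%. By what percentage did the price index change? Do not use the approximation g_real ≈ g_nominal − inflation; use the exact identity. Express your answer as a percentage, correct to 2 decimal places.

8.93%

(1 + g_nom) = (1 + g_real)(1 + π), so π = 1.1470 / 1.0530 − 1 = 0.08927.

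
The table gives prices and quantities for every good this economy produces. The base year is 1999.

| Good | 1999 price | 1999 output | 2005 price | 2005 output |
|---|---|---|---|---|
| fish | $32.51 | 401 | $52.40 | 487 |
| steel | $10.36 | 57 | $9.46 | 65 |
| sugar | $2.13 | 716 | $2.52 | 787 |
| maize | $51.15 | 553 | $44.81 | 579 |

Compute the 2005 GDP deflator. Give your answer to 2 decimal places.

Nominal GDP 2005 = 52.40·487 + 9.46·65 + 2.52·787 + 44.81·579 = 54061.93.
Real GDP 2005 (at 1999 prices) = 32.51·487 + 10.36·65 + 2.13·787 + 51.15·579 = 47797.93.
Deflator = Nominal/Real × 100 = 54061.93/47797.93 × 100 = 113.105.

113.11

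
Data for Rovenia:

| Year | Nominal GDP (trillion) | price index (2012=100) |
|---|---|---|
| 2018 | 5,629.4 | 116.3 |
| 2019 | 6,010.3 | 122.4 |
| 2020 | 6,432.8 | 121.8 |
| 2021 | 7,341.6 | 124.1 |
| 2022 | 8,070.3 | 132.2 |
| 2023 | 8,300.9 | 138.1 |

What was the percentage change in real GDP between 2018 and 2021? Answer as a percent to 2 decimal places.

22.22%

Real GDP 2018 = 5629.4/1.163 = 4840.41.
Real GDP 2021 = 7341.6/1.241 = 5915.87.
Change = 5915.87/4840.41 − 1 = 0.2222.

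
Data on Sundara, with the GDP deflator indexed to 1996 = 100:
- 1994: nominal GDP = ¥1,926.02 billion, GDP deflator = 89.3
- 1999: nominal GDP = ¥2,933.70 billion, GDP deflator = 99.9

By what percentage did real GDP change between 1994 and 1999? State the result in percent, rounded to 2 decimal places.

Deflate each year: 1994 → 1926.02/0.893 = 2156.80; 1999 → 2933.70/0.999 = 2936.64.
So real GDP changed by 2936.64/2156.80 − 1 = 0.3616, i.e. 36.16%.

36.16%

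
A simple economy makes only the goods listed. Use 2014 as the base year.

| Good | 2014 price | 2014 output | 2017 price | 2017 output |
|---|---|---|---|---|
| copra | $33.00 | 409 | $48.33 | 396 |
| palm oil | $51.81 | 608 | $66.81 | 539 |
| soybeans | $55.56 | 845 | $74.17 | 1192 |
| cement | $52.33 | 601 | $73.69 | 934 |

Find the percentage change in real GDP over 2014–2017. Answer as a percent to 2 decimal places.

Real GDP 2014 = Nominal GDP 2014 = 33.00·409 + 51.81·608 + 55.56·845 + 52.33·601 = 123396.01.
Real GDP 2017 (at 2014 prices) = 33.00·396 + 51.81·539 + 55.56·1192 + 52.33·934 = 156097.33.
Real growth = 156097.33/123396.01 − 1 = 0.2650.

26.50%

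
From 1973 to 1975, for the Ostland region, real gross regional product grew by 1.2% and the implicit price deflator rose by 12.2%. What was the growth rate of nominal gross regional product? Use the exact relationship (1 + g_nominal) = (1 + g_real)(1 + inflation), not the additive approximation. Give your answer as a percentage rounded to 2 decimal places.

13.55%

(1 + g_nom) = (1 + g_real)(1 + π) = 1.0120 × 1.1220 = 1.13546.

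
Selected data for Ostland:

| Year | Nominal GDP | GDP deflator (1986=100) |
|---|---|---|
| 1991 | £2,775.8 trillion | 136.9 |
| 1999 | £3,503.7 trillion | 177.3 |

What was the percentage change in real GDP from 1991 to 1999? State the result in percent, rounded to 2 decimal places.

Deflate each year: 1991 → 2775.8/1.369 = 2027.61; 1999 → 3503.7/1.773 = 1976.14.
So real GDP changed by 1976.14/2027.61 − 1 = -0.0254, i.e. -2.54%.

-2.54%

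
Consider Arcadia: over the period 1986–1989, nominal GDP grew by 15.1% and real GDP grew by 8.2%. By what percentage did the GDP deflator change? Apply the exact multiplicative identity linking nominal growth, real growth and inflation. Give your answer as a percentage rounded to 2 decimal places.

6.38%

(1 + g_nom) = (1 + g_real)(1 + π), so π = 1.1510 / 1.0820 − 1 = 0.06377.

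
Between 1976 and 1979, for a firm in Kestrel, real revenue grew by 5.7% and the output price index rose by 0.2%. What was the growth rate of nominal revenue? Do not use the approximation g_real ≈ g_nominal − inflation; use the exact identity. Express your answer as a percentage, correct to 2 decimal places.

5.91%

(1 + g_nom) = (1 + g_real)(1 + π) = 1.0570 × 1.0020 = 1.05911.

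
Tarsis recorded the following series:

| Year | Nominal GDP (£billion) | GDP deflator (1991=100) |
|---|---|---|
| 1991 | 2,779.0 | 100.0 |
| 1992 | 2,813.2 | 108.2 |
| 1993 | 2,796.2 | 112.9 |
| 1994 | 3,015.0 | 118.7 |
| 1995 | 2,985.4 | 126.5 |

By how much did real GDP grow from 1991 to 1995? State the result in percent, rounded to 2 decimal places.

Real GDP 1991 = 2779.0/1.000 = 2779.00.
Real GDP 1995 = 2985.4/1.265 = 2360.00.
Change = 2360.00/2779.00 − 1 = -0.1508.

-15.08%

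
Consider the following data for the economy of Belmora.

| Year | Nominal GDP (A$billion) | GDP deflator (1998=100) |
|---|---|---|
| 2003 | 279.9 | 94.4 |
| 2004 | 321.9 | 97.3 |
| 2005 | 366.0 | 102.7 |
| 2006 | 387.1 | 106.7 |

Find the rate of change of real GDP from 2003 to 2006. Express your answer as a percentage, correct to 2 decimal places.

22.36%

Real GDP 2003 = 279.9/0.944 = 296.50.
Real GDP 2006 = 387.1/1.067 = 362.79.
Change = 362.79/296.50 − 1 = 0.2236.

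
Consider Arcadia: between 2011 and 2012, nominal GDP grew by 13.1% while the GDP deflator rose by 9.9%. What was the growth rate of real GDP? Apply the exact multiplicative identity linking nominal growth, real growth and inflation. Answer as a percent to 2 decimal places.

2.91%

(1 + g_nom) = (1 + g_real)(1 + π), so g_real = 1.1310 / 1.0990 − 1 = 0.02912.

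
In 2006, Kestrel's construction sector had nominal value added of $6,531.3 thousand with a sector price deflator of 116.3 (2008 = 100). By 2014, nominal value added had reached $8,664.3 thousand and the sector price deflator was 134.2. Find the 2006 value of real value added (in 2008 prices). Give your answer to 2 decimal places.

Real value added = Nominal / (sector price deflator/100) = 6531.3 / 1.163 = 5615.91.

$5,615.91 thousand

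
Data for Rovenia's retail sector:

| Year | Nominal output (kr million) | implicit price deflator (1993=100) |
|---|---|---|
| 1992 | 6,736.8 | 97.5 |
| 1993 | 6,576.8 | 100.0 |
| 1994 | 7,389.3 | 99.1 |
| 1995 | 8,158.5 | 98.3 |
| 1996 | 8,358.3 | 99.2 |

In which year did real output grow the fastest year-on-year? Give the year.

1993: real = 6576.8/1.000 = 6576.80; growth vs 1992 (6909.54) = -4.82%.
1994: real = 7389.3/0.991 = 7456.41; growth vs 1993 (6576.80) = 13.37%.
1995: real = 8158.5/0.983 = 8299.59; growth vs 1994 (7456.41) = 11.31%.
1996: real = 8358.3/0.992 = 8425.71; growth vs 1995 (8299.59) = 1.52%.

1994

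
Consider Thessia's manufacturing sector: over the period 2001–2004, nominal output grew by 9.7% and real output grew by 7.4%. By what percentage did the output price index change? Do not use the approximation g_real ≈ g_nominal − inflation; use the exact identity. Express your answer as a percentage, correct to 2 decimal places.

(1 + g_nom) = (1 + g_real)(1 + π), so π = 1.0970 / 1.0740 − 1 = 0.02142.

2.14%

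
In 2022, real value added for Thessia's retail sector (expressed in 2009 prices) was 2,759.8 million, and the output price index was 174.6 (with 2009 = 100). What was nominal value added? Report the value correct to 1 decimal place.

4,818.6 million

Nominal value added = Real × (output price index/100) = 2759.8 × 1.746 = 4818.61.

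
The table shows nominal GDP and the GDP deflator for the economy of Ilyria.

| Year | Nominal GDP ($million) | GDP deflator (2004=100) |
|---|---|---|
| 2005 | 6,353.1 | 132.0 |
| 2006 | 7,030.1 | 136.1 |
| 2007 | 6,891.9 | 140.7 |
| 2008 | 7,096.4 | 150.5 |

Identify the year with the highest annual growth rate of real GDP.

2006: real = 7030.1/1.361 = 5165.39; growth vs 2005 (4812.95) = 7.32%.
2007: real = 6891.9/1.407 = 4898.29; growth vs 2006 (5165.39) = -5.17%.
2008: real = 7096.4/1.505 = 4715.22; growth vs 2007 (4898.29) = -3.74%.

2006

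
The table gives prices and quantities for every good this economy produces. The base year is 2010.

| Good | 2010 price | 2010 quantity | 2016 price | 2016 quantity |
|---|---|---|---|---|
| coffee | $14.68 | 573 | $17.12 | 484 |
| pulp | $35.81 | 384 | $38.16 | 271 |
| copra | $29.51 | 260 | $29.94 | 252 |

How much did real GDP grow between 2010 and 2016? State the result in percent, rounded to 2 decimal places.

Real GDP 2010 = Nominal GDP 2010 = 14.68·573 + 35.81·384 + 29.51·260 = 29835.28.
Real GDP 2016 (at 2010 prices) = 14.68·484 + 35.81·271 + 29.51·252 = 24246.15.
Real growth = 24246.15/29835.28 − 1 = -0.1873.

-18.73%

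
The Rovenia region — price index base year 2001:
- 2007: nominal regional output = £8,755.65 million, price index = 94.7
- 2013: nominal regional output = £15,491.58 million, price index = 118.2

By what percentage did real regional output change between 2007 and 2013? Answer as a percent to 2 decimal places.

41.76%

Real regional output 2007 = 8755.65 / 0.947 = 9245.67.
Real regional output 2013 = 15491.58 / 1.182 = 13106.24.
Real growth = 13106.24 / 9245.67 − 1 = 0.4176.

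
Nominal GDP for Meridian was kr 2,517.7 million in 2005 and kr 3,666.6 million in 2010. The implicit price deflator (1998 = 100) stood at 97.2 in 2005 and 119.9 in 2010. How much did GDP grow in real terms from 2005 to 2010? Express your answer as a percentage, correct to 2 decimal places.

Real GDP 2005 = 2517.7 / 0.972 = 2590.23.
Real GDP 2010 = 3666.6 / 1.199 = 3058.05.
Real growth = 3058.05 / 2590.23 − 1 = 0.1806.

18.06%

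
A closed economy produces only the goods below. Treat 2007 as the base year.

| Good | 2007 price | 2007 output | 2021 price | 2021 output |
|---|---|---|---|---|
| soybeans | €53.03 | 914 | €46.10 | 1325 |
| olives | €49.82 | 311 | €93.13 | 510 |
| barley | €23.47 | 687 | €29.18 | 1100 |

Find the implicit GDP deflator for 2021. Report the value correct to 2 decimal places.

115.79

Nominal GDP 2021 = 46.10·1325 + 93.13·510 + 29.18·1100 = 140676.80.
Real GDP 2021 (at 2007 prices) = 53.03·1325 + 49.82·510 + 23.47·1100 = 121489.95.
Deflator = Nominal/Real × 100 = 140676.80/121489.95 × 100 = 115.793.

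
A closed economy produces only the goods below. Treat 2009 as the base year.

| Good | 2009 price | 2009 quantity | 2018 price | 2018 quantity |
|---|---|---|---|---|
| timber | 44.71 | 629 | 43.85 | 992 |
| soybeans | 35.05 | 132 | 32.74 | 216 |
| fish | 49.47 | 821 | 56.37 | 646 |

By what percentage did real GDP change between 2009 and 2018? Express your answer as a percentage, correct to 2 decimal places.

Real GDP 2009 = Nominal GDP 2009 = 44.71·629 + 35.05·132 + 49.47·821 = 73364.06.
Real GDP 2018 (at 2009 prices) = 44.71·992 + 35.05·216 + 49.47·646 = 83880.74.
Real growth = 83880.74/73364.06 − 1 = 0.1433.

14.33%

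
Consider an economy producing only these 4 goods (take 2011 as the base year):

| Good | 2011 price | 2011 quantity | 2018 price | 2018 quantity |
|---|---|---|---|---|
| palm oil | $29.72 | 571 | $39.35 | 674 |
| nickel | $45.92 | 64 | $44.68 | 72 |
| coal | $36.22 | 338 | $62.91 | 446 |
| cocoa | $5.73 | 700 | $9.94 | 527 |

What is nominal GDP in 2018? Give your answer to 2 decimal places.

$63035.10

Nominal GDP 2018 = Σ (p_2018 × q_2018) = 39.35·674 + 44.68·72 + 62.91·446 + 9.94·527 = 63035.10.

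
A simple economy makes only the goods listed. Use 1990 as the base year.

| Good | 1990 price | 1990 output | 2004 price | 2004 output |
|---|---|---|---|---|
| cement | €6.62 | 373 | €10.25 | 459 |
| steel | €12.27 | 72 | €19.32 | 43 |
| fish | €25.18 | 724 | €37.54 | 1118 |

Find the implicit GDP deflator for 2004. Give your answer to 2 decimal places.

149.78

Nominal GDP 2004 = 10.25·459 + 19.32·43 + 37.54·1118 = 47505.23.
Real GDP 2004 (at 1990 prices) = 6.62·459 + 12.27·43 + 25.18·1118 = 31717.43.
Deflator = Nominal/Real × 100 = 47505.23/31717.43 × 100 = 149.776.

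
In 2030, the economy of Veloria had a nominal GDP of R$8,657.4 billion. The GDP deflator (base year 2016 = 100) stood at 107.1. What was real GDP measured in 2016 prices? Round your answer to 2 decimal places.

Real GDP = Nominal / (GDP deflator/100) = 8657.4 / 1.071 = 8083.47.

R$8,083.47 billion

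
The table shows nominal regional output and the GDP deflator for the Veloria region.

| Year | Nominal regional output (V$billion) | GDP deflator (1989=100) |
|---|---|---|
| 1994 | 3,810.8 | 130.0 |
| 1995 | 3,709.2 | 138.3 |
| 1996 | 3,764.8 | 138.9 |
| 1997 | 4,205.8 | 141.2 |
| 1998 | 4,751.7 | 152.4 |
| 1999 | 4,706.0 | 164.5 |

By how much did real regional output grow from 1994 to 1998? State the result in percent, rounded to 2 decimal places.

Real regional output 1994 = 3810.8/1.300 = 2931.38.
Real regional output 1998 = 4751.7/1.524 = 3117.91.
Change = 3117.91/2931.38 − 1 = 0.0636.

6.36%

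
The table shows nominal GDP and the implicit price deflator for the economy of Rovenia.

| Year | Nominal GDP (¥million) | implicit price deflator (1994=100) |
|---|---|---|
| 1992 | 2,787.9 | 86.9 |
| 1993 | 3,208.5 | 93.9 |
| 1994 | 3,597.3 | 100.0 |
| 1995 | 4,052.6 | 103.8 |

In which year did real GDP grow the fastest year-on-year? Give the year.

1995

1993: real = 3208.5/0.939 = 3416.93; growth vs 1992 (3208.17) = 6.51%.
1994: real = 3597.3/1.000 = 3597.30; growth vs 1993 (3416.93) = 5.28%.
1995: real = 4052.6/1.038 = 3904.24; growth vs 1994 (3597.30) = 8.53%.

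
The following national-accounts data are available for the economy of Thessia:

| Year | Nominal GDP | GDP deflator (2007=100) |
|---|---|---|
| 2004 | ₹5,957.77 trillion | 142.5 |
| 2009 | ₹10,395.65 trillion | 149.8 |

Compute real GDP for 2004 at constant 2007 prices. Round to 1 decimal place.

₹4,180.9 trillion

Real GDP = Nominal / (GDP deflator/100) = 5957.77 / 1.425 = 4180.89.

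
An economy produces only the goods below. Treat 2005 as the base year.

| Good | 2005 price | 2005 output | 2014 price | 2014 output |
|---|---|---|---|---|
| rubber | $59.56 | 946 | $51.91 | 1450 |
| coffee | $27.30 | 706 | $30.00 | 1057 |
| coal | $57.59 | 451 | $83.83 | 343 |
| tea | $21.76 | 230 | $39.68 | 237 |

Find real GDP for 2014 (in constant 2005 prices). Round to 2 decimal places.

Real GDP 2014 = Σ (p_2005 × q_2014) = 59.56·1450 + 27.30·1057 + 57.59·343 + 21.76·237 = 140128.59.

$140128.59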